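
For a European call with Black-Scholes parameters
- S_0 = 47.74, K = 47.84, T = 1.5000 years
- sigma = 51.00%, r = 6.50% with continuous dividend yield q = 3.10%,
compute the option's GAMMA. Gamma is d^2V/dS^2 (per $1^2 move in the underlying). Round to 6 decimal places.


Answer: Gamma = 0.011833

Derivation:
d1 = 0.3906095809; d2 = -0.2340103035
phi(d1) = 0.3696397281; exp(-qT) = 0.9545645606; exp(-rT) = 0.9071023416
Gamma = exp(-qT) * phi(d1) / (S * sigma * sqrt(T)) = 0.9545645606 * 0.3696397281 / (47.7400 * 0.5100 * 1.2247448714) = 0.011833


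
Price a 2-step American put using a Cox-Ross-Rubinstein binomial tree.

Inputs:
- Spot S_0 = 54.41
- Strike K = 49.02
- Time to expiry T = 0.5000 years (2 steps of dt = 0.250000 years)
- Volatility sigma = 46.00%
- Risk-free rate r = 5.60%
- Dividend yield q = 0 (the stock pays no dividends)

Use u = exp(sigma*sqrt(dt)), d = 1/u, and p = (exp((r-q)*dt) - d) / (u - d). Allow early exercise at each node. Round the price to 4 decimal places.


Answer: Price = V(0,0) = 3.9603

Derivation:
dt = T/N = 0.250000
u = exp(sigma*sqrt(dt)) = 1.258600; d = 1/u = 0.794534
p = (exp((r-q)*dt) - d) / (u - d) = 0.473132
Discount per step: exp(-r*dt) = 0.986098
Stock lattice S(k, i) with i counting down-moves:
  k=0: S(0,0) = 54.4100
  k=1: S(1,0) = 68.4804; S(1,1) = 43.2306
  k=2: S(2,0) = 86.1895; S(2,1) = 54.4100; S(2,2) = 34.3481
Terminal payoffs V(N, i) = max(K - S_T, 0):
  V(2,0) = 0.000000; V(2,1) = 0.000000; V(2,2) = 14.671857
Backward induction: V(k, i) = exp(-r*dt) * [p * V(k+1, i) + (1-p) * V(k+1, i+1)]; then take max(V_cont, immediate exercise) for American.
  V(1,0) = exp(-r*dt) * [p*0.000000 + (1-p)*0.000000] = 0.000000; exercise = 0.000000; V(1,0) = max -> 0.000000
  V(1,1) = exp(-r*dt) * [p*0.000000 + (1-p)*14.671857] = 7.622658; exercise = 5.789427; V(1,1) = max -> 7.622658
  V(0,0) = exp(-r*dt) * [p*0.000000 + (1-p)*7.622658] = 3.960297; exercise = 0.000000; V(0,0) = max -> 3.960297


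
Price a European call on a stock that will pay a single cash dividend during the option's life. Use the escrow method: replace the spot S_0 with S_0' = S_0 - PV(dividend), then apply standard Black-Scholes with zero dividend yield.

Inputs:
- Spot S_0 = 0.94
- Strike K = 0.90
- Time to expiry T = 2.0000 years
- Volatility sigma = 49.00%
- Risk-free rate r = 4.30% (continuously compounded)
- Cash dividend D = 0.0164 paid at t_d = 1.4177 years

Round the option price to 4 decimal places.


PV(D) = D * exp(-r * t_d) = 0.0164 * 0.94085984 = 0.01543010
S_0' = S_0 - PV(D) = 0.9400 - 0.01543010 = 0.92456990
d1 = (ln(S_0'/K) + (r + sigma^2/2)*T) / (sigma*sqrt(T)) = 0.50945441
d2 = d1 - sigma*sqrt(T) = -0.18351024
exp(-rT) = 0.91759423
N(d1) = 0.69478313; N(d2) = 0.42719884
C = S_0' * N(d1) - K * exp(-rT) * N(d2) = 0.92456990 * 0.69478313 - 0.9000 * 0.91759423 * 0.42719884 = 0.2896

Answer: Price = 0.2896


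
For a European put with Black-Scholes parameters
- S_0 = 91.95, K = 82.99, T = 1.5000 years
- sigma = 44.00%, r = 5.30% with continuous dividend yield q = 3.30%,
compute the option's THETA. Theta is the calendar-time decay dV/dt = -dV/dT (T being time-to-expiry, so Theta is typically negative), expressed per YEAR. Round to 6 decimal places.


d1 = 0.5153667639; d2 = -0.0235209795
phi(d1) = 0.3493293925; exp(-qT) = 0.9517051581; exp(-rT) = 0.9235780200
Theta = -S*exp(-qT)*phi(d1)*sigma/(2*sqrt(T)) + r*K*exp(-rT)*N(-d2) - q*S*exp(-qT)*N(-d1)
N(-d1) = 0.3031483765; N(-d2) = 0.5093826480; sqrt(T) = 1.2247448714
Term 1 = -91.9500 * 0.9517051581 * 0.3493293925 * 0.4400 / (2 * 1.2247448714) = -5.4911883016
Term 2 = 0.0530 * 82.9900 * 0.9235780200 * 0.5093826480 = 2.0692805213
Term 3 = -0.0330 * 91.9500 * 0.9517051581 * 0.3031483765 = -0.8754338662
Theta = -5.4911883016 + (2.0692805213) + (-0.8754338662) = -4.297342

Answer: Theta = -4.297342


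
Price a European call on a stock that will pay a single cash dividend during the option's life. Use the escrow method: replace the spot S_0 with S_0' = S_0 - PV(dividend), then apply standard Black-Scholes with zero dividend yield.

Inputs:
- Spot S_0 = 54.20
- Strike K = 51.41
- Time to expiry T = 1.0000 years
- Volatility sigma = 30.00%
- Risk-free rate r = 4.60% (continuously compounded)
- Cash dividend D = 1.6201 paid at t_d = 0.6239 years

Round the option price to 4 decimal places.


Answer: Price = 7.9882

Derivation:
PV(D) = D * exp(-r * t_d) = 1.6201 * 0.97170852 = 1.57426497
S_0' = S_0 - PV(D) = 54.2000 - 1.57426497 = 52.62573503
d1 = (ln(S_0'/K) + (r + sigma^2/2)*T) / (sigma*sqrt(T)) = 0.38124184
d2 = d1 - sigma*sqrt(T) = 0.08124184
exp(-rT) = 0.95504196
N(d1) = 0.64848810; N(d2) = 0.53237519
C = S_0' * N(d1) - K * exp(-rT) * N(d2) = 52.62573503 * 0.64848810 - 51.4100 * 0.95504196 * 0.53237519 = 7.9882


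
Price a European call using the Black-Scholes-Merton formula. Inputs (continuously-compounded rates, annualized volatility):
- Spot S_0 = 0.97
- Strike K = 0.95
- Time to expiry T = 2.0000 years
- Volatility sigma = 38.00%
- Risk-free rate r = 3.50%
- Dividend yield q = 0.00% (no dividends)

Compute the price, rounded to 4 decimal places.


d1 = (ln(S/K) + (r - q + 0.5*sigma^2) * T) / (sigma * sqrt(T)) = 0.43772531
d2 = d1 - sigma * sqrt(T) = -0.09967584
exp(-rT) = 0.93239382; exp(-qT) = 1.00000000
C = S_0 * exp(-qT) * N(d1) - K * exp(-rT) * N(d2)
N(d1) = 0.66920729; N(d2) = 0.46030084
C = 0.9700 * 1.00000000 * 0.66920729 - 0.9500 * 0.93239382 * 0.46030084 = 0.2414

Answer: Price = 0.2414


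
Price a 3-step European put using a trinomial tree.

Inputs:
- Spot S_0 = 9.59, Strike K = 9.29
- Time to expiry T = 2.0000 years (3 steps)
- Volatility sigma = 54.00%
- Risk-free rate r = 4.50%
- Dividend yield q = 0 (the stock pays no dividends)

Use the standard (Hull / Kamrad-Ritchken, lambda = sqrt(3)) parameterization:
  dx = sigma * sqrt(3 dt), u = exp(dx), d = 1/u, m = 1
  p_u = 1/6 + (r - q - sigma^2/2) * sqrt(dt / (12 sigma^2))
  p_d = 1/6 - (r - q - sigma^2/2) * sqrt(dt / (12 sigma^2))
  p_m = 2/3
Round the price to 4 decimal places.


dt = T/N = 0.666667; dx = sigma*sqrt(3*dt) = 0.763675
u = exp(dx) = 2.146150; d = 1/u = 0.465951
p_u = 0.122669, p_m = 0.666667, p_d = 0.210664
Discount per step: exp(-r*dt) = 0.970446
Stock lattice S(k, j) with j the centered position index:
  k=0: S(0,+0) = 9.5900
  k=1: S(1,-1) = 4.4685; S(1,+0) = 9.5900; S(1,+1) = 20.5816
  k=2: S(2,-2) = 2.0821; S(2,-1) = 4.4685; S(2,+0) = 9.5900; S(2,+1) = 20.5816; S(2,+2) = 44.1711
  k=3: S(3,-3) = 0.9701; S(3,-2) = 2.0821; S(3,-1) = 4.4685; S(3,+0) = 9.5900; S(3,+1) = 20.5816; S(3,+2) = 44.1711; S(3,+3) = 94.7979
Terminal payoffs V(N, j) = max(K - S_T, 0):
  V(3,-3) = 8.319850; V(3,-2) = 7.207914; V(3,-1) = 4.821532; V(3,+0) = 0.000000; V(3,+1) = 0.000000; V(3,+2) = 0.000000; V(3,+3) = 0.000000
Backward induction: V(k, j) = exp(-r*dt) * [p_u * V(k+1, j+1) + p_m * V(k+1, j) + p_d * V(k+1, j-1)]
  V(2,-2) = exp(-r*dt) * [p_u*4.821532 + p_m*7.207914 + p_d*8.319850] = 6.938127
  V(2,-1) = exp(-r*dt) * [p_u*0.000000 + p_m*4.821532 + p_d*7.207914] = 4.592930
  V(2,+0) = exp(-r*dt) * [p_u*0.000000 + p_m*0.000000 + p_d*4.821532] = 0.985706
  V(2,+1) = exp(-r*dt) * [p_u*0.000000 + p_m*0.000000 + p_d*0.000000] = 0.000000
  V(2,+2) = exp(-r*dt) * [p_u*0.000000 + p_m*0.000000 + p_d*0.000000] = 0.000000
  V(1,-1) = exp(-r*dt) * [p_u*0.985706 + p_m*4.592930 + p_d*6.938127] = 4.507220
  V(1,+0) = exp(-r*dt) * [p_u*0.000000 + p_m*0.985706 + p_d*4.592930] = 1.576687
  V(1,+1) = exp(-r*dt) * [p_u*0.000000 + p_m*0.000000 + p_d*0.985706] = 0.201516
  V(0,+0) = exp(-r*dt) * [p_u*0.201516 + p_m*1.576687 + p_d*4.507220] = 1.965497

Answer: Price = V(0,0) = 1.9655


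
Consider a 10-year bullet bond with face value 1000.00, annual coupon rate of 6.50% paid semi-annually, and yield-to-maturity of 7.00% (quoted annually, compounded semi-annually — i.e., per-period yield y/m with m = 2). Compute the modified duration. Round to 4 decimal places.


Answer: Modified duration = 7.2013

Derivation:
Coupon per period c = face * coupon_rate / m = 32.500000
Periods per year m = 2; per-period yield y/m = 0.035000
Number of cashflows N = 20
Cashflows (t years, CF_t, discount factor 1/(1+y/m)^(m*t), PV):
  t = 0.5000: CF_t = 32.500000, DF = 0.966184, PV = 31.400966
  t = 1.0000: CF_t = 32.500000, DF = 0.933511, PV = 30.339098
  t = 1.5000: CF_t = 32.500000, DF = 0.901943, PV = 29.313138
  t = 2.0000: CF_t = 32.500000, DF = 0.871442, PV = 28.321872
  t = 2.5000: CF_t = 32.500000, DF = 0.841973, PV = 27.364128
  t = 3.0000: CF_t = 32.500000, DF = 0.813501, PV = 26.438771
  t = 3.5000: CF_t = 32.500000, DF = 0.785991, PV = 25.544706
  t = 4.0000: CF_t = 32.500000, DF = 0.759412, PV = 24.680876
  t = 4.5000: CF_t = 32.500000, DF = 0.733731, PV = 23.846257
  t = 5.0000: CF_t = 32.500000, DF = 0.708919, PV = 23.039861
  t = 5.5000: CF_t = 32.500000, DF = 0.684946, PV = 22.260736
  t = 6.0000: CF_t = 32.500000, DF = 0.661783, PV = 21.507957
  t = 6.5000: CF_t = 32.500000, DF = 0.639404, PV = 20.780635
  t = 7.0000: CF_t = 32.500000, DF = 0.617782, PV = 20.077908
  t = 7.5000: CF_t = 32.500000, DF = 0.596891, PV = 19.398945
  t = 8.0000: CF_t = 32.500000, DF = 0.576706, PV = 18.742942
  t = 8.5000: CF_t = 32.500000, DF = 0.557204, PV = 18.109123
  t = 9.0000: CF_t = 32.500000, DF = 0.538361, PV = 17.496737
  t = 9.5000: CF_t = 32.500000, DF = 0.520156, PV = 16.905060
  t = 10.0000: CF_t = 1032.500000, DF = 0.502566, PV = 518.899276
Price P = sum_t PV_t = 964.468992
First compute Macaulay numerator sum_t t * PV_t:
  t * PV_t at t = 0.5000: 15.700483
  t * PV_t at t = 1.0000: 30.339098
  t * PV_t at t = 1.5000: 43.969707
  t * PV_t at t = 2.0000: 56.643745
  t * PV_t at t = 2.5000: 68.410320
  t * PV_t at t = 3.0000: 79.316313
  t * PV_t at t = 3.5000: 89.406472
  t * PV_t at t = 4.0000: 98.723502
  t * PV_t at t = 4.5000: 107.308155
  t * PV_t at t = 5.0000: 115.199307
  t * PV_t at t = 5.5000: 122.434046
  t * PV_t at t = 6.0000: 129.047743
  t * PV_t at t = 6.5000: 135.074127
  t * PV_t at t = 7.0000: 140.545357
  t * PV_t at t = 7.5000: 145.492088
  t * PV_t at t = 8.0000: 149.943537
  t * PV_t at t = 8.5000: 153.927544
  t * PV_t at t = 9.0000: 157.470633
  t * PV_t at t = 9.5000: 160.598069
  t * PV_t at t = 10.0000: 5188.992757
Macaulay duration D = 7188.543004 / 964.468992 = 7.453369
Modified duration = D / (1 + y/m) = 7.453369 / (1 + 0.035000) = 7.201322


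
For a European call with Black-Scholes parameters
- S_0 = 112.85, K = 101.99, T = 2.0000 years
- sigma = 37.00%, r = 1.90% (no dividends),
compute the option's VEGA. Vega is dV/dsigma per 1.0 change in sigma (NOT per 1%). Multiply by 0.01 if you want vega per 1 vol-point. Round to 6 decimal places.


d1 = 0.5276253719; d2 = 0.0043663538
phi(d1) = 0.3471033170; exp(-qT) = 1.0000000000; exp(-rT) = 0.9627129409
Vega = S * exp(-qT) * phi(d1) * sqrt(T) = 112.8500 * 1.0000000000 * 0.3471033170 * 1.4142135624 = 55.395607

Answer: Vega = 55.395607


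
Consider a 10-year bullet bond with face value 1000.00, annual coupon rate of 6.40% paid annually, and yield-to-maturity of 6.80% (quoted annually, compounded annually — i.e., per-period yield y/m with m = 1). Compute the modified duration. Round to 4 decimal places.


Answer: Modified duration = 7.1603

Derivation:
Coupon per period c = face * coupon_rate / m = 64.000000
Periods per year m = 1; per-period yield y/m = 0.068000
Number of cashflows N = 10
Cashflows (t years, CF_t, discount factor 1/(1+y/m)^(m*t), PV):
  t = 1.0000: CF_t = 64.000000, DF = 0.936330, PV = 59.925094
  t = 2.0000: CF_t = 64.000000, DF = 0.876713, PV = 56.109638
  t = 3.0000: CF_t = 64.000000, DF = 0.820892, PV = 52.537114
  t = 4.0000: CF_t = 64.000000, DF = 0.768626, PV = 49.192055
  t = 5.0000: CF_t = 64.000000, DF = 0.719687, PV = 46.059976
  t = 6.0000: CF_t = 64.000000, DF = 0.673864, PV = 43.127319
  t = 7.0000: CF_t = 64.000000, DF = 0.630959, PV = 40.381385
  t = 8.0000: CF_t = 64.000000, DF = 0.590786, PV = 37.810285
  t = 9.0000: CF_t = 64.000000, DF = 0.553170, PV = 35.402889
  t = 10.0000: CF_t = 1064.000000, DF = 0.517950, PV = 551.098338
Price P = sum_t PV_t = 971.644092
First compute Macaulay numerator sum_t t * PV_t:
  t * PV_t at t = 1.0000: 59.925094
  t * PV_t at t = 2.0000: 112.219276
  t * PV_t at t = 3.0000: 157.611343
  t * PV_t at t = 4.0000: 196.768219
  t * PV_t at t = 5.0000: 230.299882
  t * PV_t at t = 6.0000: 258.763912
  t * PV_t at t = 7.0000: 282.669692
  t * PV_t at t = 8.0000: 302.482281
  t * PV_t at t = 9.0000: 318.625998
  t * PV_t at t = 10.0000: 5510.983377
Macaulay duration D = 7430.349074 / 971.644092 = 7.647192
Modified duration = D / (1 + y/m) = 7.647192 / (1 + 0.068000) = 7.160292


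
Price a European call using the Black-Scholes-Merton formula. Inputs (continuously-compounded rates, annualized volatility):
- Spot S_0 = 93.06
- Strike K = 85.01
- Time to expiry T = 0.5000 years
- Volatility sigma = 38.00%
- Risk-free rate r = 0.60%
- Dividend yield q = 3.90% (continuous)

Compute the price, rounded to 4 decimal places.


d1 = (ln(S/K) + (r - q + 0.5*sigma^2) * T) / (sigma * sqrt(T)) = 0.40965878
d2 = d1 - sigma * sqrt(T) = 0.14095820
exp(-rT) = 0.99700450; exp(-qT) = 0.98068890
C = S_0 * exp(-qT) * N(d1) - K * exp(-rT) * N(d2)
N(d1) = 0.65897186; N(d2) = 0.55604852
C = 93.0600 * 0.98068890 * 0.65897186 - 85.0100 * 0.99700450 * 0.55604852 = 13.0116

Answer: Price = 13.0116


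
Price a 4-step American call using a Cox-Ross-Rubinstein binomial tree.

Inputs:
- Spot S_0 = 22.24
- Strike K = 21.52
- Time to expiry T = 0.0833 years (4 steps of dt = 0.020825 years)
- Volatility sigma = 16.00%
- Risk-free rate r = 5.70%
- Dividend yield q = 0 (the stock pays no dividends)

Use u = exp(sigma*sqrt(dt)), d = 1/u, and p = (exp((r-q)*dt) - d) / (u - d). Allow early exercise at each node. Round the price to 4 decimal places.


Answer: Price = V(0,0) = 0.9525

Derivation:
dt = T/N = 0.020825
u = exp(sigma*sqrt(dt)) = 1.023358; d = 1/u = 0.977175
p = (exp((r-q)*dt) - d) / (u - d) = 0.519946
Discount per step: exp(-r*dt) = 0.998814
Stock lattice S(k, i) with i counting down-moves:
  k=0: S(0,0) = 22.2400
  k=1: S(1,0) = 22.7595; S(1,1) = 21.7324
  k=2: S(2,0) = 23.2911; S(2,1) = 22.2400; S(2,2) = 21.2363
  k=3: S(3,0) = 23.8351; S(3,1) = 22.7595; S(3,2) = 21.7324; S(3,3) = 20.7516
  k=4: S(4,0) = 24.3919; S(4,1) = 23.2911; S(4,2) = 22.2400; S(4,3) = 21.2363; S(4,4) = 20.2780
Terminal payoffs V(N, i) = max(S_T - K, 0):
  V(4,0) = 2.871874; V(4,1) = 1.771099; V(4,2) = 0.720000; V(4,3) = 0.000000; V(4,4) = 0.000000
Backward induction: V(k, i) = exp(-r*dt) * [p * V(k+1, i) + (1-p) * V(k+1, i+1)]; then take max(V_cont, immediate exercise) for American.
  V(3,0) = exp(-r*dt) * [p*2.871874 + (1-p)*1.771099] = 2.340662; exercise = 2.315132; V(3,0) = max -> 2.340662
  V(3,1) = exp(-r*dt) * [p*1.771099 + (1-p)*0.720000] = 1.265012; exercise = 1.239482; V(3,1) = max -> 1.265012
  V(3,2) = exp(-r*dt) * [p*0.720000 + (1-p)*0.000000] = 0.373917; exercise = 0.212375; V(3,2) = max -> 0.373917
  V(3,3) = exp(-r*dt) * [p*0.000000 + (1-p)*0.000000] = 0.000000; exercise = 0.000000; V(3,3) = max -> 0.000000
  V(2,0) = exp(-r*dt) * [p*2.340662 + (1-p)*1.265012] = 1.822128; exercise = 1.771099; V(2,0) = max -> 1.822128
  V(2,1) = exp(-r*dt) * [p*1.265012 + (1-p)*0.373917] = 0.836245; exercise = 0.720000; V(2,1) = max -> 0.836245
  V(2,2) = exp(-r*dt) * [p*0.373917 + (1-p)*0.000000] = 0.194186; exercise = 0.000000; V(2,2) = max -> 0.194186
  V(1,0) = exp(-r*dt) * [p*1.822128 + (1-p)*0.836245] = 1.347250; exercise = 1.239482; V(1,0) = max -> 1.347250
  V(1,1) = exp(-r*dt) * [p*0.836245 + (1-p)*0.194186] = 0.527395; exercise = 0.212375; V(1,1) = max -> 0.527395
  V(0,0) = exp(-r*dt) * [p*1.347250 + (1-p)*0.527395] = 0.952544; exercise = 0.720000; V(0,0) = max -> 0.952544


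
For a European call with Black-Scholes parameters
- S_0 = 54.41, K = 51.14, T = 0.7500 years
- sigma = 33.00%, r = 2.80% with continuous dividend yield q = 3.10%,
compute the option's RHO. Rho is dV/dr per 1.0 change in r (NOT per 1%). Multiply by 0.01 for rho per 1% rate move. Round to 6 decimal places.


Answer: Rho = 19.768808

Derivation:
d1 = 0.3518984554; d2 = 0.0661100721
phi(d1) = 0.3749904220; exp(-qT) = 0.9770181987; exp(-rT) = 0.9792189646
N(d2) = 0.5263549040
Rho = K*T*exp(-rT)*N(d2) = 51.1400 * 0.7500 * 0.9792189646 * 0.5263549040 = 19.768808


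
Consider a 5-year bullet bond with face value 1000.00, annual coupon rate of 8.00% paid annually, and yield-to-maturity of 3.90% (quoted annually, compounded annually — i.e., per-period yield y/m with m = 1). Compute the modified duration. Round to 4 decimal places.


Answer: Modified duration = 4.2090

Derivation:
Coupon per period c = face * coupon_rate / m = 80.000000
Periods per year m = 1; per-period yield y/m = 0.039000
Number of cashflows N = 5
Cashflows (t years, CF_t, discount factor 1/(1+y/m)^(m*t), PV):
  t = 1.0000: CF_t = 80.000000, DF = 0.962464, PV = 76.997113
  t = 2.0000: CF_t = 80.000000, DF = 0.926337, PV = 74.106942
  t = 3.0000: CF_t = 80.000000, DF = 0.891566, PV = 71.325257
  t = 4.0000: CF_t = 80.000000, DF = 0.858100, PV = 68.647985
  t = 5.0000: CF_t = 1080.000000, DF = 0.825890, PV = 891.961312
Price P = sum_t PV_t = 1183.038609
First compute Macaulay numerator sum_t t * PV_t:
  t * PV_t at t = 1.0000: 76.997113
  t * PV_t at t = 2.0000: 148.213884
  t * PV_t at t = 3.0000: 213.975771
  t * PV_t at t = 4.0000: 274.591942
  t * PV_t at t = 5.0000: 4459.806560
Macaulay duration D = 5173.585269 / 1183.038609 = 4.373133
Modified duration = D / (1 + y/m) = 4.373133 / (1 + 0.039000) = 4.208983


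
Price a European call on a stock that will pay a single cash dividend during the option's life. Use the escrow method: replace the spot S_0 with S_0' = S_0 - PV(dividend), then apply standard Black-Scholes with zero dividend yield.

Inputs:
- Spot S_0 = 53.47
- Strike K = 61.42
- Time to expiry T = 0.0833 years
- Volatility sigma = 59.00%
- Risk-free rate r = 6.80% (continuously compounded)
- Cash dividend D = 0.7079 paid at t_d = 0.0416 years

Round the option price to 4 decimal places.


PV(D) = D * exp(-r * t_d) = 0.7079 * 0.99717520 = 0.70590032
S_0' = S_0 - PV(D) = 53.4700 - 0.70590032 = 52.76409968
d1 = (ln(S_0'/K) + (r + sigma^2/2)*T) / (sigma*sqrt(T)) = -0.77365764
d2 = d1 - sigma*sqrt(T) = -0.94394190
exp(-rT) = 0.99435161
N(d1) = 0.21956664; N(d2) = 0.17259967
C = S_0' * N(d1) - K * exp(-rT) * N(d2) = 52.76409968 * 0.21956664 - 61.4200 * 0.99435161 * 0.17259967 = 1.0440

Answer: Price = 1.0440


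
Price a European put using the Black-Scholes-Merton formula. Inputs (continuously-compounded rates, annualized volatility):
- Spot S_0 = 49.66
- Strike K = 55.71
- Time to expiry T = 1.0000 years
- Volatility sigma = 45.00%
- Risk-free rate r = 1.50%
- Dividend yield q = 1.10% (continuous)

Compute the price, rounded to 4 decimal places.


Answer: Price = 12.4137

Derivation:
d1 = (ln(S/K) + (r - q + 0.5*sigma^2) * T) / (sigma * sqrt(T)) = -0.02157752
d2 = d1 - sigma * sqrt(T) = -0.47157752
exp(-rT) = 0.98511194; exp(-qT) = 0.98906028
P = K * exp(-rT) * N(-d2) - S_0 * exp(-qT) * N(-d1)
N(-d1) = 0.50860752; N(-d2) = 0.68138581
P = 55.7100 * 0.98511194 * 0.68138581 - 49.6600 * 0.98906028 * 0.50860752 = 12.4137


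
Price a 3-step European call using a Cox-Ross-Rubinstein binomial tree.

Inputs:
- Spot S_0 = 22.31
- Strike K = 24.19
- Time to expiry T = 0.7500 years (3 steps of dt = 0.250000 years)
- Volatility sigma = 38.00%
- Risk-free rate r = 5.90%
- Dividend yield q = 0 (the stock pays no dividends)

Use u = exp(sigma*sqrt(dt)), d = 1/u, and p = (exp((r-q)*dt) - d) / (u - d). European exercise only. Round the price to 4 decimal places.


Answer: Price = V(0,0) = 2.7167

Derivation:
dt = T/N = 0.250000
u = exp(sigma*sqrt(dt)) = 1.209250; d = 1/u = 0.826959
p = (exp((r-q)*dt) - d) / (u - d) = 0.491512
Discount per step: exp(-r*dt) = 0.985358
Stock lattice S(k, i) with i counting down-moves:
  k=0: S(0,0) = 22.3100
  k=1: S(1,0) = 26.9784; S(1,1) = 18.4495
  k=2: S(2,0) = 32.6236; S(2,1) = 22.3100; S(2,2) = 15.2569
  k=3: S(3,0) = 39.4500; S(3,1) = 26.9784; S(3,2) = 18.4495; S(3,3) = 12.6169
Terminal payoffs V(N, i) = max(S_T - K, 0):
  V(3,0) = 15.260038; V(3,1) = 2.788359; V(3,2) = 0.000000; V(3,3) = 0.000000
Backward induction: V(k, i) = exp(-r*dt) * [p * V(k+1, i) + (1-p) * V(k+1, i+1)].
  V(2,0) = exp(-r*dt) * [p*15.260038 + (1-p)*2.788359] = 8.787753
  V(2,1) = exp(-r*dt) * [p*2.788359 + (1-p)*0.000000] = 1.350444
  V(2,2) = exp(-r*dt) * [p*0.000000 + (1-p)*0.000000] = 0.000000
  V(1,0) = exp(-r*dt) * [p*8.787753 + (1-p)*1.350444] = 4.932671
  V(1,1) = exp(-r*dt) * [p*1.350444 + (1-p)*0.000000] = 0.654040
  V(0,0) = exp(-r*dt) * [p*4.932671 + (1-p)*0.654040] = 2.716669


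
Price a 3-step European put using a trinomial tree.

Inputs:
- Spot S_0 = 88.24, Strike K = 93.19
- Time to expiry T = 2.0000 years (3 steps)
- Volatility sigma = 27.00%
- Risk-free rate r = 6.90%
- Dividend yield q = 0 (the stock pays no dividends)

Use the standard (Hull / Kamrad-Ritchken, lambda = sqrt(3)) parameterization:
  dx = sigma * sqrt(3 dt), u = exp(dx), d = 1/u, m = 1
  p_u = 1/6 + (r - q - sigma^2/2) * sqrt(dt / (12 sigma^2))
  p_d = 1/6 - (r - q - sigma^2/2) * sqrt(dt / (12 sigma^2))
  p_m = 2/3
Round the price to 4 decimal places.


dt = T/N = 0.666667; dx = sigma*sqrt(3*dt) = 0.381838
u = exp(dx) = 1.464974; d = 1/u = 0.682606
p_u = 0.195082, p_m = 0.666667, p_d = 0.138251
Discount per step: exp(-r*dt) = 0.955042
Stock lattice S(k, j) with j the centered position index:
  k=0: S(0,+0) = 88.2400
  k=1: S(1,-1) = 60.2331; S(1,+0) = 88.2400; S(1,+1) = 129.2693
  k=2: S(2,-2) = 41.1155; S(2,-1) = 60.2331; S(2,+0) = 88.2400; S(2,+1) = 129.2693; S(2,+2) = 189.3762
  k=3: S(3,-3) = 28.0657; S(3,-2) = 41.1155; S(3,-1) = 60.2331; S(3,+0) = 88.2400; S(3,+1) = 129.2693; S(3,+2) = 189.3762; S(3,+3) = 277.4313
Terminal payoffs V(N, j) = max(K - S_T, 0):
  V(3,-3) = 65.124322; V(3,-2) = 52.074505; V(3,-1) = 32.956859; V(3,+0) = 4.950000; V(3,+1) = 0.000000; V(3,+2) = 0.000000; V(3,+3) = 0.000000
Backward induction: V(k, j) = exp(-r*dt) * [p_u * V(k+1, j+1) + p_m * V(k+1, j) + p_d * V(k+1, j-1)]
  V(2,-2) = exp(-r*dt) * [p_u*32.956859 + p_m*52.074505 + p_d*65.124322] = 47.894547
  V(2,-1) = exp(-r*dt) * [p_u*4.950000 + p_m*32.956859 + p_d*52.074505] = 28.781403
  V(2,+0) = exp(-r*dt) * [p_u*0.000000 + p_m*4.950000 + p_d*32.956859] = 7.503128
  V(2,+1) = exp(-r*dt) * [p_u*0.000000 + p_m*0.000000 + p_d*4.950000] = 0.653578
  V(2,+2) = exp(-r*dt) * [p_u*0.000000 + p_m*0.000000 + p_d*0.000000] = 0.000000
  V(1,-1) = exp(-r*dt) * [p_u*7.503128 + p_m*28.781403 + p_d*47.894547] = 26.046685
  V(1,+0) = exp(-r*dt) * [p_u*0.653578 + p_m*7.503128 + p_d*28.781403] = 8.699150
  V(1,+1) = exp(-r*dt) * [p_u*0.000000 + p_m*0.653578 + p_d*7.503128] = 1.406812
  V(0,+0) = exp(-r*dt) * [p_u*1.406812 + p_m*8.699150 + p_d*26.046685] = 9.239906

Answer: Price = V(0,0) = 9.2399


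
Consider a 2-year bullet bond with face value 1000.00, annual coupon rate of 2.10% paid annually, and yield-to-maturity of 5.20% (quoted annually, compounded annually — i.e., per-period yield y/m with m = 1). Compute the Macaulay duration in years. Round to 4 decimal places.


Answer: Macaulay duration = 1.9788 years

Derivation:
Coupon per period c = face * coupon_rate / m = 21.000000
Periods per year m = 1; per-period yield y/m = 0.052000
Number of cashflows N = 2
Cashflows (t years, CF_t, discount factor 1/(1+y/m)^(m*t), PV):
  t = 1.0000: CF_t = 21.000000, DF = 0.950570, PV = 19.961977
  t = 2.0000: CF_t = 1021.000000, DF = 0.903584, PV = 922.559239
Price P = sum_t PV_t = 942.521216
Macaulay numerator sum_t t * PV_t:
  t * PV_t at t = 1.0000: 19.961977
  t * PV_t at t = 2.0000: 1845.118478
Macaulay duration D = (sum_t t * PV_t) / P = 1865.080455 / 942.521216 = 1.978821


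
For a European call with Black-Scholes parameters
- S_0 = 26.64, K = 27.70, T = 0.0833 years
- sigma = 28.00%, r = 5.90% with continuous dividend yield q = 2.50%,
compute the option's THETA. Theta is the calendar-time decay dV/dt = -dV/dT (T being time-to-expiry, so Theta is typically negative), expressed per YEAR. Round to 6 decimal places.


Answer: Theta = -5.016227

Derivation:
d1 = -0.4073733233; d2 = -0.4881861935
phi(d1) = 0.3671756095; exp(-qT) = 0.9979196669; exp(-rT) = 0.9950973574
Theta = -S*exp(-qT)*phi(d1)*sigma/(2*sqrt(T)) - r*K*exp(-rT)*N(d2) + q*S*exp(-qT)*N(d1)
N(d1) = 0.3418669085; N(d2) = 0.3127089815; sqrt(T) = 0.2886173938
Term 1 = -26.6400 * 0.9979196669 * 0.3671756095 * 0.2800 / (2 * 0.2886173938) = -4.7348820156
Term 2 = -0.0590 * 27.7000 * 0.9950973574 * 0.3127089815 = -0.5085547425
Term 3 = 0.0250 * 26.6400 * 0.9979196669 * 0.3418669085 = 0.2272097038
Theta = -4.7348820156 + (-0.5085547425) + (0.2272097038) = -5.016227


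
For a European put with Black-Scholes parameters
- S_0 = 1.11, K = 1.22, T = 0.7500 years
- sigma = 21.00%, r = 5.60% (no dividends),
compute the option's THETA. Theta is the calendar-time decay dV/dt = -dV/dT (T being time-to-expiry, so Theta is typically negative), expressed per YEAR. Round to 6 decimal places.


d1 = -0.1976921191; d2 = -0.3795574539
phi(d1) = 0.3912221897; exp(-qT) = 1.0000000000; exp(-rT) = 0.9588697806
Theta = -S*exp(-qT)*phi(d1)*sigma/(2*sqrt(T)) + r*K*exp(-rT)*N(-d2) - q*S*exp(-qT)*N(-d1)
N(-d1) = 0.5783570220; N(-d2) = 0.6478630259; sqrt(T) = 0.8660254038
Term 1 = -1.1100 * 1.0000000000 * 0.3912221897 * 0.2100 / (2 * 0.8660254038) = -0.0526508183
Term 2 = 0.0560 * 1.2200 * 0.9588697806 * 0.6478630259 = 0.0424414961
Term 3 = 0 (no dividend yield, q = 0)
Theta = -0.0526508183 + (0.0424414961) + (0.0000000000) = -0.010209

Answer: Theta = -0.010209


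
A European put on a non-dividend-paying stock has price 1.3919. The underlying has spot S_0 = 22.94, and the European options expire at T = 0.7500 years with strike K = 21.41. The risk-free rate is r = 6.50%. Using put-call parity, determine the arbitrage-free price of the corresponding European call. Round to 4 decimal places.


Answer: Call price = 3.9406

Derivation:
Put-call parity: C - P = S_0 * exp(-qT) - K * exp(-rT).
S_0 * exp(-qT) = 22.9400 * 1.00000000 = 22.94000000
K * exp(-rT) = 21.4100 * 0.95241920 = 20.39129517
C = P + S*exp(-qT) - K*exp(-rT)
C = 1.3919 + 22.94000000 - 20.39129517 = 3.9406


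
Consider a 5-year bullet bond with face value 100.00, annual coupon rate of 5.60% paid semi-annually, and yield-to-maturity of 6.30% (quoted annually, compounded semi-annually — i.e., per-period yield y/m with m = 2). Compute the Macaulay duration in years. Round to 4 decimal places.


Coupon per period c = face * coupon_rate / m = 2.800000
Periods per year m = 2; per-period yield y/m = 0.031500
Number of cashflows N = 10
Cashflows (t years, CF_t, discount factor 1/(1+y/m)^(m*t), PV):
  t = 0.5000: CF_t = 2.800000, DF = 0.969462, PV = 2.714493
  t = 1.0000: CF_t = 2.800000, DF = 0.939856, PV = 2.631598
  t = 1.5000: CF_t = 2.800000, DF = 0.911155, PV = 2.551234
  t = 2.0000: CF_t = 2.800000, DF = 0.883330, PV = 2.473325
  t = 2.5000: CF_t = 2.800000, DF = 0.856355, PV = 2.397794
  t = 3.0000: CF_t = 2.800000, DF = 0.830204, PV = 2.324570
  t = 3.5000: CF_t = 2.800000, DF = 0.804851, PV = 2.253582
  t = 4.0000: CF_t = 2.800000, DF = 0.780272, PV = 2.184762
  t = 4.5000: CF_t = 2.800000, DF = 0.756444, PV = 2.118044
  t = 5.0000: CF_t = 102.800000, DF = 0.733344, PV = 75.387752
Price P = sum_t PV_t = 97.037154
Macaulay numerator sum_t t * PV_t:
  t * PV_t at t = 0.5000: 1.357247
  t * PV_t at t = 1.0000: 2.631598
  t * PV_t at t = 1.5000: 3.826851
  t * PV_t at t = 2.0000: 4.946649
  t * PV_t at t = 2.5000: 5.994485
  t * PV_t at t = 3.0000: 6.973710
  t * PV_t at t = 3.5000: 7.887538
  t * PV_t at t = 4.0000: 8.739049
  t * PV_t at t = 4.5000: 9.531197
  t * PV_t at t = 5.0000: 376.938759
Macaulay duration D = (sum_t t * PV_t) / P = 428.827083 / 97.037154 = 4.419205

Answer: Macaulay duration = 4.4192 years


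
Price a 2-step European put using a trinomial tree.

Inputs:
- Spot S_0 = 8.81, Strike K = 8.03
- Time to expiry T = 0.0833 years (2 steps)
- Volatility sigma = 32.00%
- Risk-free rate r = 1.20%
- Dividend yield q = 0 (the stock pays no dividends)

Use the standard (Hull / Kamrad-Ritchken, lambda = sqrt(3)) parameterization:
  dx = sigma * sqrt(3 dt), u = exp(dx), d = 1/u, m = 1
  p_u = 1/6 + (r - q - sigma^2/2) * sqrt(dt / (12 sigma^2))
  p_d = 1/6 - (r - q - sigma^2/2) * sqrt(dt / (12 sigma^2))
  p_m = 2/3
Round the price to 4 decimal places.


dt = T/N = 0.041650; dx = sigma*sqrt(3*dt) = 0.113114
u = exp(dx) = 1.119760; d = 1/u = 0.893048
p_u = 0.159450, p_m = 0.666667, p_d = 0.173884
Discount per step: exp(-r*dt) = 0.999500
Stock lattice S(k, j) with j the centered position index:
  k=0: S(0,+0) = 8.8100
  k=1: S(1,-1) = 7.8678; S(1,+0) = 8.8100; S(1,+1) = 9.8651
  k=2: S(2,-2) = 7.0263; S(2,-1) = 7.8678; S(2,+0) = 8.8100; S(2,+1) = 9.8651; S(2,+2) = 11.0465
Terminal payoffs V(N, j) = max(K - S_T, 0):
  V(2,-2) = 1.003712; V(2,-1) = 0.162243; V(2,+0) = 0.000000; V(2,+1) = 0.000000; V(2,+2) = 0.000000
Backward induction: V(k, j) = exp(-r*dt) * [p_u * V(k+1, j+1) + p_m * V(k+1, j) + p_d * V(k+1, j-1)]
  V(1,-1) = exp(-r*dt) * [p_u*0.000000 + p_m*0.162243 + p_d*1.003712] = 0.282550
  V(1,+0) = exp(-r*dt) * [p_u*0.000000 + p_m*0.000000 + p_d*0.162243] = 0.028197
  V(1,+1) = exp(-r*dt) * [p_u*0.000000 + p_m*0.000000 + p_d*0.000000] = 0.000000
  V(0,+0) = exp(-r*dt) * [p_u*0.000000 + p_m*0.028197 + p_d*0.282550] = 0.067895

Answer: Price = V(0,0) = 0.0679


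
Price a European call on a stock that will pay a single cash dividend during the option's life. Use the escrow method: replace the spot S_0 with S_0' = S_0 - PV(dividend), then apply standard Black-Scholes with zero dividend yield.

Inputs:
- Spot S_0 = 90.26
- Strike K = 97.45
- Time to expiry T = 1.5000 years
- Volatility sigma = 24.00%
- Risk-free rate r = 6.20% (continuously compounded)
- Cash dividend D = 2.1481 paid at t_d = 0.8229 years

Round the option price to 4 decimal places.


PV(D) = D * exp(-r * t_d) = 2.1481 * 0.95025986 = 2.04125319
S_0' = S_0 - PV(D) = 90.2600 - 2.04125319 = 88.21874681
d1 = (ln(S_0'/K) + (r + sigma^2/2)*T) / (sigma*sqrt(T)) = 0.12478811
d2 = d1 - sigma*sqrt(T) = -0.16915066
exp(-rT) = 0.91119350
N(d1) = 0.54965435; N(d2) = 0.43283907
C = S_0' * N(d1) - K * exp(-rT) * N(d2) = 88.21874681 * 0.54965435 - 97.4500 * 0.91119350 * 0.43283907 = 10.0555

Answer: Price = 10.0555


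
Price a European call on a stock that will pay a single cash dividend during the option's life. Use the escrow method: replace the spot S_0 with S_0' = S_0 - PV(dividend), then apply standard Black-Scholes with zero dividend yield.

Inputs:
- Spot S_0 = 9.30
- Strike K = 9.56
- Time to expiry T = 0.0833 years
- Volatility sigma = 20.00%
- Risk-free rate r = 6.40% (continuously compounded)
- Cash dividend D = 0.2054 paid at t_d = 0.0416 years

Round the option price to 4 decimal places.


PV(D) = D * exp(-r * t_d) = 0.2054 * 0.99734114 = 0.20485387
S_0' = S_0 - PV(D) = 9.3000 - 0.20485387 = 9.09514613
d1 = (ln(S_0'/K) + (r + sigma^2/2)*T) / (sigma*sqrt(T)) = -0.74232616
d2 = d1 - sigma*sqrt(T) = -0.80004964
exp(-rT) = 0.99468299
N(d1) = 0.22894487; N(d2) = 0.21184102
C = S_0' * N(d1) - K * exp(-rT) * N(d2) = 9.09514613 * 0.22894487 - 9.5600 * 0.99468299 * 0.21184102 = 0.0679

Answer: Price = 0.0679


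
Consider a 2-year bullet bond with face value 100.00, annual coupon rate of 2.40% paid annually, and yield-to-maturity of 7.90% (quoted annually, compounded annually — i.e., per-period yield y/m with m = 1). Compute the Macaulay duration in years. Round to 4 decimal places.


Coupon per period c = face * coupon_rate / m = 2.400000
Periods per year m = 1; per-period yield y/m = 0.079000
Number of cashflows N = 2
Cashflows (t years, CF_t, discount factor 1/(1+y/m)^(m*t), PV):
  t = 1.0000: CF_t = 2.400000, DF = 0.926784, PV = 2.224282
  t = 2.0000: CF_t = 102.400000, DF = 0.858929, PV = 87.954298
Price P = sum_t PV_t = 90.178580
Macaulay numerator sum_t t * PV_t:
  t * PV_t at t = 1.0000: 2.224282
  t * PV_t at t = 2.0000: 175.908596
Macaulay duration D = (sum_t t * PV_t) / P = 178.132878 / 90.178580 = 1.975335

Answer: Macaulay duration = 1.9753 years


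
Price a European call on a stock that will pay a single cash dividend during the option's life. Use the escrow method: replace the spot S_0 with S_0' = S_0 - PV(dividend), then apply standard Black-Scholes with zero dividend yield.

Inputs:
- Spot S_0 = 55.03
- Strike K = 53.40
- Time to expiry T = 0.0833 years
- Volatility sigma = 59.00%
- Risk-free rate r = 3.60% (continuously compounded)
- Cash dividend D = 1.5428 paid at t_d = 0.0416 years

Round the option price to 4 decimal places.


Answer: Price = 3.7470

Derivation:
PV(D) = D * exp(-r * t_d) = 1.5428 * 0.99850352 = 1.54049123
S_0' = S_0 - PV(D) = 55.0300 - 1.54049123 = 53.48950877
d1 = (ln(S_0'/K) + (r + sigma^2/2)*T) / (sigma*sqrt(T)) = 0.11258795
d2 = d1 - sigma*sqrt(T) = -0.05769631
exp(-rT) = 0.99700569
N(d1) = 0.54482138; N(d2) = 0.47699527
C = S_0' * N(d1) - K * exp(-rT) * N(d2) = 53.48950877 * 0.54482138 - 53.4000 * 0.99700569 * 0.47699527 = 3.7470


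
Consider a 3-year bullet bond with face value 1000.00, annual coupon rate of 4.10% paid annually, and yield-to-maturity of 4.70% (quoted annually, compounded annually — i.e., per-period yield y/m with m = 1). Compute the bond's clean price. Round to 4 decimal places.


Answer: Price = 983.5682

Derivation:
Coupon per period c = face * coupon_rate / m = 41.000000
Periods per year m = 1; per-period yield y/m = 0.047000
Number of cashflows N = 3
Cashflows (t years, CF_t, discount factor 1/(1+y/m)^(m*t), PV):
  t = 1.0000: CF_t = 41.000000, DF = 0.955110, PV = 39.159503
  t = 2.0000: CF_t = 41.000000, DF = 0.912235, PV = 37.401627
  t = 3.0000: CF_t = 1041.000000, DF = 0.871284, PV = 907.007095
Price P = sum_t PV_t = 983.568226


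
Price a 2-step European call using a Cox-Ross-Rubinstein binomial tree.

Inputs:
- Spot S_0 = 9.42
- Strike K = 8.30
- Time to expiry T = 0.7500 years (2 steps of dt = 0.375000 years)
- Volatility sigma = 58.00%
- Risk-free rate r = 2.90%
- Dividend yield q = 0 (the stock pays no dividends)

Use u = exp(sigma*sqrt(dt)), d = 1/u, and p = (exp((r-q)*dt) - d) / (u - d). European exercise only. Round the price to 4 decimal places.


dt = T/N = 0.375000
u = exp(sigma*sqrt(dt)) = 1.426432; d = 1/u = 0.701050
p = (exp((r-q)*dt) - d) / (u - d) = 0.427202
Discount per step: exp(-r*dt) = 0.989184
Stock lattice S(k, i) with i counting down-moves:
  k=0: S(0,0) = 9.4200
  k=1: S(1,0) = 13.4370; S(1,1) = 6.6039
  k=2: S(2,0) = 19.1669; S(2,1) = 9.4200; S(2,2) = 4.6297
Terminal payoffs V(N, i) = max(S_T - K, 0):
  V(2,0) = 10.866944; V(2,1) = 1.120000; V(2,2) = 0.000000
Backward induction: V(k, i) = exp(-r*dt) * [p * V(k+1, i) + (1-p) * V(k+1, i+1)].
  V(1,0) = exp(-r*dt) * [p*10.866944 + (1-p)*1.120000] = 5.226760
  V(1,1) = exp(-r*dt) * [p*1.120000 + (1-p)*0.000000] = 0.473291
  V(0,0) = exp(-r*dt) * [p*5.226760 + (1-p)*0.473291] = 2.476898

Answer: Price = V(0,0) = 2.4769


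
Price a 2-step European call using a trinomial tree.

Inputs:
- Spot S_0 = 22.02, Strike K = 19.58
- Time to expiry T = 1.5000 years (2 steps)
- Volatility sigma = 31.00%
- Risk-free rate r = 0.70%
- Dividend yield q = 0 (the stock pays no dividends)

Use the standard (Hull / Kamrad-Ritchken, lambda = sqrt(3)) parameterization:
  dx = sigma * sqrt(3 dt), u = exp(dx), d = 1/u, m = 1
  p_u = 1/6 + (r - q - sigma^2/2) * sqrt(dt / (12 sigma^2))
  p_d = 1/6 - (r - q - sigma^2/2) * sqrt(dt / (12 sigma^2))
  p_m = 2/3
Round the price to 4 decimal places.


dt = T/N = 0.750000; dx = sigma*sqrt(3*dt) = 0.465000
u = exp(dx) = 1.592014; d = 1/u = 0.628135
p_u = 0.133562, p_m = 0.666667, p_d = 0.199772
Discount per step: exp(-r*dt) = 0.994764
Stock lattice S(k, j) with j the centered position index:
  k=0: S(0,+0) = 22.0200
  k=1: S(1,-1) = 13.8315; S(1,+0) = 22.0200; S(1,+1) = 35.0562
  k=2: S(2,-2) = 8.6881; S(2,-1) = 13.8315; S(2,+0) = 22.0200; S(2,+1) = 35.0562; S(2,+2) = 55.8099
Terminal payoffs V(N, j) = max(S_T - K, 0):
  V(2,-2) = 0.000000; V(2,-1) = 0.000000; V(2,+0) = 2.440000; V(2,+1) = 15.476152; V(2,+2) = 36.229892
Backward induction: V(k, j) = exp(-r*dt) * [p_u * V(k+1, j+1) + p_m * V(k+1, j) + p_d * V(k+1, j-1)]
  V(1,-1) = exp(-r*dt) * [p_u*2.440000 + p_m*0.000000 + p_d*0.000000] = 0.324184
  V(1,+0) = exp(-r*dt) * [p_u*15.476152 + p_m*2.440000 + p_d*0.000000] = 3.674349
  V(1,+1) = exp(-r*dt) * [p_u*36.229892 + p_m*15.476152 + p_d*2.440000] = 15.561893
  V(0,+0) = exp(-r*dt) * [p_u*15.561893 + p_m*3.674349 + p_d*0.324184] = 4.568755

Answer: Price = V(0,0) = 4.5688


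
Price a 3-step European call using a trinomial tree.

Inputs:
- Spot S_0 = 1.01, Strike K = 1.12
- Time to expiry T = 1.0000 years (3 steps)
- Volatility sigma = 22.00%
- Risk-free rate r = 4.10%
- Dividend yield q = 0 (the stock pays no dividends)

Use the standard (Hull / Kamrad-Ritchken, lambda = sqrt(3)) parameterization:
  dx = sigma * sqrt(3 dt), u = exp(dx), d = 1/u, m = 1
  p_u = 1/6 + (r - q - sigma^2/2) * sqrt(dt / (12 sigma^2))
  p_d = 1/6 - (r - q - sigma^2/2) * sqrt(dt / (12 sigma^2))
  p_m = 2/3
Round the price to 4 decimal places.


Answer: Price = V(0,0) = 0.0661

Derivation:
dt = T/N = 0.333333; dx = sigma*sqrt(3*dt) = 0.220000
u = exp(dx) = 1.246077; d = 1/u = 0.802519
p_u = 0.179394, p_m = 0.666667, p_d = 0.153939
Discount per step: exp(-r*dt) = 0.986426
Stock lattice S(k, j) with j the centered position index:
  k=0: S(0,+0) = 1.0100
  k=1: S(1,-1) = 0.8105; S(1,+0) = 1.0100; S(1,+1) = 1.2585
  k=2: S(2,-2) = 0.6505; S(2,-1) = 0.8105; S(2,+0) = 1.0100; S(2,+1) = 1.2585; S(2,+2) = 1.5682
  k=3: S(3,-3) = 0.5220; S(3,-2) = 0.6505; S(3,-1) = 0.8105; S(3,+0) = 1.0100; S(3,+1) = 1.2585; S(3,+2) = 1.5682; S(3,+3) = 1.9541
Terminal payoffs V(N, j) = max(S_T - K, 0):
  V(3,-3) = 0.000000; V(3,-2) = 0.000000; V(3,-1) = 0.000000; V(3,+0) = 0.000000; V(3,+1) = 0.138537; V(3,+2) = 0.448234; V(3,+3) = 0.834140
Backward induction: V(k, j) = exp(-r*dt) * [p_u * V(k+1, j+1) + p_m * V(k+1, j) + p_d * V(k+1, j-1)]
  V(2,-2) = exp(-r*dt) * [p_u*0.000000 + p_m*0.000000 + p_d*0.000000] = 0.000000
  V(2,-1) = exp(-r*dt) * [p_u*0.000000 + p_m*0.000000 + p_d*0.000000] = 0.000000
  V(2,+0) = exp(-r*dt) * [p_u*0.138537 + p_m*0.000000 + p_d*0.000000] = 0.024515
  V(2,+1) = exp(-r*dt) * [p_u*0.448234 + p_m*0.138537 + p_d*0.000000] = 0.170424
  V(2,+2) = exp(-r*dt) * [p_u*0.834140 + p_m*0.448234 + p_d*0.138537] = 0.463412
  V(1,-1) = exp(-r*dt) * [p_u*0.024515 + p_m*0.000000 + p_d*0.000000] = 0.004338
  V(1,+0) = exp(-r*dt) * [p_u*0.170424 + p_m*0.024515 + p_d*0.000000] = 0.046280
  V(1,+1) = exp(-r*dt) * [p_u*0.463412 + p_m*0.170424 + p_d*0.024515] = 0.197801
  V(0,+0) = exp(-r*dt) * [p_u*0.197801 + p_m*0.046280 + p_d*0.004338] = 0.066096


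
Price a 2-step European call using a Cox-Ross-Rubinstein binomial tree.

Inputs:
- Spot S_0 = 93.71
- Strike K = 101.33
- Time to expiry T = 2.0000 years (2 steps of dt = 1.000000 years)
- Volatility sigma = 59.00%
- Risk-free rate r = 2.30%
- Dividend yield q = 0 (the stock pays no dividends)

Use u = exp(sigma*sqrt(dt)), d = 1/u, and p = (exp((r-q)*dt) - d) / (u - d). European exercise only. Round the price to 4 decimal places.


Answer: Price = V(0,0) = 27.3860

Derivation:
dt = T/N = 1.000000
u = exp(sigma*sqrt(dt)) = 1.803988; d = 1/u = 0.554327
p = (exp((r-q)*dt) - d) / (u - d) = 0.375253
Discount per step: exp(-r*dt) = 0.977262
Stock lattice S(k, i) with i counting down-moves:
  k=0: S(0,0) = 93.7100
  k=1: S(1,0) = 169.0518; S(1,1) = 51.9460
  k=2: S(2,0) = 304.9674; S(2,1) = 93.7100; S(2,2) = 28.7951
Terminal payoffs V(N, i) = max(S_T - K, 0):
  V(2,0) = 203.637407; V(2,1) = 0.000000; V(2,2) = 0.000000
Backward induction: V(k, i) = exp(-r*dt) * [p * V(k+1, i) + (1-p) * V(k+1, i+1)].
  V(1,0) = exp(-r*dt) * [p*203.637407 + (1-p)*0.000000] = 74.678074
  V(1,1) = exp(-r*dt) * [p*0.000000 + (1-p)*0.000000] = 0.000000
  V(0,0) = exp(-r*dt) * [p*74.678074 + (1-p)*0.000000] = 27.386004


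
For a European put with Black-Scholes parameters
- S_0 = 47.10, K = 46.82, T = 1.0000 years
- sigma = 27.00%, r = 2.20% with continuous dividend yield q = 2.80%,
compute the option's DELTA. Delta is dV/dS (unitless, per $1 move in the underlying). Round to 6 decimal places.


d1 = 0.1348612554; d2 = -0.1351387446
phi(d1) = 0.3953308332; exp(-qT) = 0.9723883668; exp(-rT) = 0.9782402351
N(-d1) = 0.4463607867
Delta = -exp(-qT) * N(-d1) = -0.9723883668 * 0.4463607867 = -0.434036

Answer: Delta = -0.434036
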